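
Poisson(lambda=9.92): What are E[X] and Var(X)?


E[X] = Var(X) = lambda = 9.92

9.92, 9.92


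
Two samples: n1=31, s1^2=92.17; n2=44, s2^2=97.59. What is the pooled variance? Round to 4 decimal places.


sp^2 = ((n1-1)*s1^2 + (n2-1)*s2^2)/(n1+n2-2)
(n1-1)*s1^2 = 30 * 92.17 = 2765.1
(n2-1)*s2^2 = 43 * 97.59 = 4196.37
numerator = 2765.1 + 4196.37 = 6961.47
n1+n2-2 = 73
sp^2 = 6961.47 / 73 = 696147/7300 ≈ 95.362603

95.3626


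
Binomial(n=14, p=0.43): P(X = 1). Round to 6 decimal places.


P = C(n,k) * p^k * (1-p)^(n-k)
C(14,1) = 14
p^k = 0.43^1 = 0.43
(1-p)^(n-k) = 0.57^13 ≈ 0.0006704604
P = 14 * 0.43 * 0.0006704604 ≈ 0.004036

0.004036


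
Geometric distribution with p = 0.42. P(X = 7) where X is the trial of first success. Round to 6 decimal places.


P = (1-p)^(k-1) * p
(1-p)^(k-1) = 0.58^6 ≈ 0.03806869
P = 0.03806869 * 0.42 ≈ 0.01598885

0.015989


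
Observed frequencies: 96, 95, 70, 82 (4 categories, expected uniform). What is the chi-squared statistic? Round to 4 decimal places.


chi2 = sum((O-E)^2/E), E = total/4
total = 343, E = 343/4 = 85.75
(96 - 85.75)^2 / 85.75 = 105.0625 / 85.75 = 1681/1372 ≈ 1.225219
(95 - 85.75)^2 / 85.75 = 85.5625 / 85.75 = 1369/1372 ≈ 0.997813
(70 - 85.75)^2 / 85.75 = 248.0625 / 85.75 = 81/28 ≈ 2.892857
(82 - 85.75)^2 / 85.75 = 14.0625 / 85.75 = 225/1372 ≈ 0.163994
chi2 = 1811/343 ≈ 5.279883

5.2799


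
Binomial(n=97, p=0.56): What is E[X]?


E[X] = n*p = 97 * 0.56 = 54.32

54.32


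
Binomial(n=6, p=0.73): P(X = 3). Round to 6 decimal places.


P = C(n,k) * p^k * (1-p)^(n-k)
C(6,3) = 20
p^k = 0.73^3 = 0.389017
(1-p)^(n-k) = 0.27^3 = 0.019683
P = 20 * 0.389017 * 0.019683 ≈ 0.153140

0.153140


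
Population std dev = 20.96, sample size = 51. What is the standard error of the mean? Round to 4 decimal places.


SE = sigma / sqrt(n)
sqrt(51) ≈ 7.141428
SE = 20.96 / 7.141428 ≈ 2.934987

2.9350


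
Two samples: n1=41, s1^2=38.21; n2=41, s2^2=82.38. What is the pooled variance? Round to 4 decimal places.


sp^2 = ((n1-1)*s1^2 + (n2-1)*s2^2)/(n1+n2-2)
(n1-1)*s1^2 = 40 * 38.21 = 1528.4
(n2-1)*s2^2 = 40 * 82.38 = 3295.2
numerator = 1528.4 + 3295.2 = 4823.6
n1+n2-2 = 80
sp^2 = 4823.6 / 80 = 60.295

60.2950


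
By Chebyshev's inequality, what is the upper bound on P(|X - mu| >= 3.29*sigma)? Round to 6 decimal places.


P <= 1/k^2
k^2 = 3.29^2 = 10.8241
1/k^2 = 1 / 10.8241 ≈ 0.09238643

0.092386


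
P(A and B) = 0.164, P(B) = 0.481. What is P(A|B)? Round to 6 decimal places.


P(A|B) = P(A and B) / P(B) = 0.164 / 0.481 = 164/481 ≈ 0.34095634

0.340956


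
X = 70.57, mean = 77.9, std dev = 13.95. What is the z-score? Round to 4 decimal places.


z = (X - mu) / sigma
X - mu = 70.57 - 77.9 = -7.33
z = -7.33 / 13.95 = -733/1395 ≈ -0.525448

-0.5254


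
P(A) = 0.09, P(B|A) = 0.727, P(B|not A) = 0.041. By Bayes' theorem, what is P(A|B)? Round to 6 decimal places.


P(A|B) = P(B|A)*P(A) / P(B), P(B) = P(B|A)*P(A) + P(B|not A)*P(not A)
P(B|A)*P(A) = 0.727 * 0.09 = 0.06543
P(B|not A)*P(not A) = 0.041 * 0.91 = 0.03731
P(B) = 0.06543 + 0.03731 = 0.10274
P(A|B) = 0.06543 / 0.10274 ≈ 0.63685030

0.636850


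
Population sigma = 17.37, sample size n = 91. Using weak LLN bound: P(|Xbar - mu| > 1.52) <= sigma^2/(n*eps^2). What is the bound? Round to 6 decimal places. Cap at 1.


bound = min(1, sigma^2/(n*eps^2))
sigma^2 = 17.37^2 = 301.7169
n*eps^2 = 91 * 1.52^2 = 91 * 2.3104 = 210.2464
sigma^2/(n*eps^2) = 301.7169 / 210.2464 ≈ 1.43506334
this exceeds 1, so the bound is capped at 1

1.000000


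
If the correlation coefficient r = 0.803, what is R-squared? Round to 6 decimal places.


R^2 = r^2 = (0.803)^2 = 0.644809

0.644809


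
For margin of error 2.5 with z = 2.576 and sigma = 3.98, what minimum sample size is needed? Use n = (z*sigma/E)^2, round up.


z*sigma/E = 2.576 * 3.98 / 2.5 = 4.100992
(z*sigma/E)^2 ≈ 16.818135
round up: n = 17

17


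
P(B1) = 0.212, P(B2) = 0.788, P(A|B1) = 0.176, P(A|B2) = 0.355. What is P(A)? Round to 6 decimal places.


P(A) = P(A|B1)*P(B1) + P(A|B2)*P(B2)
P(A|B1)*P(B1) = 0.176 * 0.212 = 0.037312
P(A|B2)*P(B2) = 0.355 * 0.788 = 0.27974
P(A) = 0.037312 + 0.27974 = 0.317052

0.317052


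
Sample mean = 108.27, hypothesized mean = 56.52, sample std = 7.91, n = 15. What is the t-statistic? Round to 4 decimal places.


t = (xbar - mu0) / (s/sqrt(n))
xbar - mu0 = 108.27 - 56.52 = 51.75
sqrt(15) ≈ 3.87298335
s/sqrt(n) = 7.91 / 3.87298335 ≈ 2.04235322
t = 51.75 / 2.04235322 ≈ 25.338418

25.3384


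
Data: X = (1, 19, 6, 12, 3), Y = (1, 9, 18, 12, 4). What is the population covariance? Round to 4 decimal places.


Cov = (1/n)*sum((xi-xbar)(yi-ybar))
n = 5, xbar = 41/5 = 8.2, ybar = 44/5 = 8.8
sum((xi-xbar)(yi-ybar)) = 75.2
Cov = 75.2 / 5 = 15.04

15.0400


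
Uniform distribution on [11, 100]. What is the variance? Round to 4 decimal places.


Var = (b-a)^2 / 12
(b-a)^2 = (100 - 11)^2 = 7921
Var = 7921/12 ≈ 660.083333

660.0833


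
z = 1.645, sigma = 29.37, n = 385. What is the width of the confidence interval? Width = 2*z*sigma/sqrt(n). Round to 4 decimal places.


width = 2*z*sigma/sqrt(n)
2*z*sigma = 2 * 1.645 * 29.37 = 96.6273
sqrt(385) ≈ 19.621417
width = 96.6273 / 19.621417 ≈ 4.924583

4.9246


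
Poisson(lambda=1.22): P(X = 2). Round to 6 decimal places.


P = e^(-lam) * lam^k / k!
e^(-1.22) ≈ 0.2952302
lam^k = 1.22^2 = 1.4884
k! = 2! = 2
P = 0.2952302 * 1.4884 / 2 ≈ 0.219710

0.219710


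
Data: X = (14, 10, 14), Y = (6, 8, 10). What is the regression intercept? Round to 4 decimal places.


a = ybar - b*xbar, where b = sum((xi-xbar)(yi-ybar)) / sum((xi-xbar)^2)
n = 3, xbar = 38/3 ≈ 12.666667, ybar = 24/3 = 8
Sxy = sum((xi-xbar)(yi-ybar)) = 0
Sxx = sum((xi-xbar)^2) = 32/3 ≈ 10.666667
b = Sxy / Sxx = 0
a = 8 - 0 * 12.666667 = 8

8.0000


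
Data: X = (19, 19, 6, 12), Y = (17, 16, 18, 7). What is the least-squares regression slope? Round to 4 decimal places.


b = sum((xi-xbar)(yi-ybar)) / sum((xi-xbar)^2)
n = 4, xbar = 56/4 = 14, ybar = 58/4 = 14.5
Sxy = sum((xi-xbar)(yi-ybar)) = 7
Sxx = sum((xi-xbar)^2) = 118
b = Sxy / Sxx = 7/118 ≈ 0.059322

0.0593


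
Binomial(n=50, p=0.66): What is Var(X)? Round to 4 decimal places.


Var = n*p*(1-p) = 50 * 0.66 * 0.34 = 11.22

11.2200


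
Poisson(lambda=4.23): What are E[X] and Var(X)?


E[X] = Var(X) = lambda = 4.23

4.23, 4.23


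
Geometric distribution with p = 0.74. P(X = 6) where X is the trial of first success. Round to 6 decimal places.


P = (1-p)^(k-1) * p
(1-p)^(k-1) = 0.26^5 ≈ 0.001188138
P = 0.001188138 * 0.74 ≈ 0.0008792218

0.000879


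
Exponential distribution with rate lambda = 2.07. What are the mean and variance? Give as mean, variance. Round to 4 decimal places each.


mean = 1/lam, var = 1/lam^2
mean = 1 / 2.07 = 100/207 ≈ 0.483092
lam^2 = 2.07^2 = 4.2849
var = 1 / 4.2849 ≈ 0.233378

0.4831, 0.2334


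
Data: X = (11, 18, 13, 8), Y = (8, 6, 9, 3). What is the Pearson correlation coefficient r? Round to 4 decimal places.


r = sum((xi-xbar)(yi-ybar)) / sqrt(sum((xi-xbar)^2) * sum((yi-ybar)^2))
n = 4, xbar = 50/4 = 12.5, ybar = 26/4 = 6.5
Sxy = sum((xi-xbar)(yi-ybar)) = 12
Sxx = sum((xi-xbar)^2) = 53
Syy = sum((yi-ybar)^2) = 21
sqrt(Sxx*Syy) ≈ 33.361655
r = Sxy / sqrt(Sxx*Syy) = 12 / 33.361655 ≈ 0.359694

0.3597


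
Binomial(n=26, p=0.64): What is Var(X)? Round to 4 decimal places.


Var = n*p*(1-p) = 26 * 0.64 * 0.36 = 5.9904

5.9904


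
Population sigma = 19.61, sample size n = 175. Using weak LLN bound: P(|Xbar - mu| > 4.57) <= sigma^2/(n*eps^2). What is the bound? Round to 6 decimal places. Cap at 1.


bound = min(1, sigma^2/(n*eps^2))
sigma^2 = 19.61^2 = 384.5521
n*eps^2 = 175 * 4.57^2 = 175 * 20.8849 = 3654.8575
sigma^2/(n*eps^2) = 384.5521 / 3654.8575 ≈ 0.10521672

0.105217


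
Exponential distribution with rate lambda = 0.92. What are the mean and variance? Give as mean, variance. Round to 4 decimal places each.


mean = 1/lam, var = 1/lam^2
mean = 1 / 0.92 = 25/23 ≈ 1.086957
lam^2 = 0.92^2 = 0.8464
var = 1 / 0.8464 = 625/529 ≈ 1.181474

1.0870, 1.1815


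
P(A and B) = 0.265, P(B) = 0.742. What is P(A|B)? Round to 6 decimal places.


P(A|B) = P(A and B) / P(B) = 0.265 / 0.742 = 5/14 ≈ 0.35714286

0.357143


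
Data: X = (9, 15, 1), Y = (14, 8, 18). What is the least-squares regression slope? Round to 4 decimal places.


b = sum((xi-xbar)(yi-ybar)) / sum((xi-xbar)^2)
n = 3, xbar = 25/3 ≈ 8.333333, ybar = 40/3 ≈ 13.333333
Sxy = sum((xi-xbar)(yi-ybar)) = -208/3 ≈ -69.333333
Sxx = sum((xi-xbar)^2) = 296/3 ≈ 98.666667
b = Sxy / Sxx = -26/37 ≈ -0.702703

-0.7027


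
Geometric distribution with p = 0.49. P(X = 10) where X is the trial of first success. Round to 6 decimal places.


P = (1-p)^(k-1) * p
(1-p)^(k-1) = 0.51^9 ≈ 0.002334165
P = 0.002334165 * 0.49 ≈ 0.001143741

0.001144


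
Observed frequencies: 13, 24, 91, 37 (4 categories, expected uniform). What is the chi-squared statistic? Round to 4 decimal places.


chi2 = sum((O-E)^2/E), E = total/4
total = 165, E = 165/4 = 41.25
(13 - 41.25)^2 / 41.25 = 798.0625 / 41.25 = 12769/660 ≈ 19.346970
(24 - 41.25)^2 / 41.25 = 297.5625 / 41.25 = 1587/220 ≈ 7.213636
(91 - 41.25)^2 / 41.25 = 2475.0625 / 41.25 = 39601/660 ≈ 60.001515
(37 - 41.25)^2 / 41.25 = 18.0625 / 41.25 = 289/660 ≈ 0.437879
chi2 = 87

87.0000


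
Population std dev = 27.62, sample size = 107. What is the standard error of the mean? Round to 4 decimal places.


SE = sigma / sqrt(n)
sqrt(107) ≈ 10.344080
SE = 27.62 / 10.344080 ≈ 2.670126

2.6701


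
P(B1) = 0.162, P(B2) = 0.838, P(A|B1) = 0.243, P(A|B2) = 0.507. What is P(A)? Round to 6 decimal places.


P(A) = P(A|B1)*P(B1) + P(A|B2)*P(B2)
P(A|B1)*P(B1) = 0.243 * 0.162 = 0.039366
P(A|B2)*P(B2) = 0.507 * 0.838 = 0.424866
P(A) = 0.039366 + 0.424866 = 0.464232

0.464232


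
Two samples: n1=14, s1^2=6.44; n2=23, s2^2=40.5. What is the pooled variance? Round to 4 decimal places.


sp^2 = ((n1-1)*s1^2 + (n2-1)*s2^2)/(n1+n2-2)
(n1-1)*s1^2 = 13 * 6.44 = 83.72
(n2-1)*s2^2 = 22 * 40.5 = 891
numerator = 83.72 + 891 = 974.72
n1+n2-2 = 35
sp^2 = 974.72 / 35 = 24368/875 ≈ 27.849143

27.8491


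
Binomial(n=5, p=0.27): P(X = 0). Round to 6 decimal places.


P = C(n,k) * p^k * (1-p)^(n-k)
C(5,0) = 1
p^k = 0.27^0 = 1
(1-p)^(n-k) = 0.73^5 ≈ 0.2073072
P = 1 * 1 * 0.2073072 ≈ 0.207307

0.207307


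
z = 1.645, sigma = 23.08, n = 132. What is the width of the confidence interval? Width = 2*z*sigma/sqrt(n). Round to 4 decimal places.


width = 2*z*sigma/sqrt(n)
2*z*sigma = 2 * 1.645 * 23.08 = 75.9332
sqrt(132) ≈ 11.489125
width = 75.9332 / 11.489125 ≈ 6.609137

6.6091


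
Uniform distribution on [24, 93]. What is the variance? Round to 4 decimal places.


Var = (b-a)^2 / 12
(b-a)^2 = (93 - 24)^2 = 4761
Var = 4761/12 = 396.75

396.7500


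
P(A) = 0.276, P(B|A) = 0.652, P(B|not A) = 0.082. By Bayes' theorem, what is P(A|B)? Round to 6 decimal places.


P(A|B) = P(B|A)*P(A) / P(B), P(B) = P(B|A)*P(A) + P(B|not A)*P(not A)
P(B|A)*P(A) = 0.652 * 0.276 = 0.179952
P(B|not A)*P(not A) = 0.082 * 0.724 = 0.059368
P(B) = 0.179952 + 0.059368 = 0.23932
P(A|B) = 0.179952 / 0.23932 ≈ 0.75193047

0.751930


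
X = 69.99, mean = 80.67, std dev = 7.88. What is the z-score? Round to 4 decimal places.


z = (X - mu) / sigma
X - mu = 69.99 - 80.67 = -10.68
z = -10.68 / 7.88 = -267/197 ≈ -1.355330

-1.3553


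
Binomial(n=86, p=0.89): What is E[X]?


E[X] = n*p = 86 * 0.89 = 76.54

76.54


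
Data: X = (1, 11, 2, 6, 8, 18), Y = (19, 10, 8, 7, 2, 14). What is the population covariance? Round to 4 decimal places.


Cov = (1/n)*sum((xi-xbar)(yi-ybar))
n = 6, xbar = 46/6 = 23/3 ≈ 7.666667, ybar = 60/6 = 10
sum((xi-xbar)(yi-ybar)) = -5
Cov = -5 / 6 = -5/6 ≈ -0.833333

-0.8333


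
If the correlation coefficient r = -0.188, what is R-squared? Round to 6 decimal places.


R^2 = r^2 = (-0.188)^2 = 0.035344

0.035344


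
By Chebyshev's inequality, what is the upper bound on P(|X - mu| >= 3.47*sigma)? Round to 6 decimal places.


P <= 1/k^2
k^2 = 3.47^2 = 12.0409
1/k^2 = 1 / 12.0409 ≈ 0.08305027

0.083050


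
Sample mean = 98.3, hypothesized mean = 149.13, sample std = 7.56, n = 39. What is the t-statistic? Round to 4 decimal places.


t = (xbar - mu0) / (s/sqrt(n))
xbar - mu0 = 98.3 - 149.13 = -50.83
sqrt(39) ≈ 6.24499800
s/sqrt(n) = 7.56 / 6.24499800 ≈ 1.21056884
t = -50.83 / 1.21056884 ≈ -41.988525

-41.9885


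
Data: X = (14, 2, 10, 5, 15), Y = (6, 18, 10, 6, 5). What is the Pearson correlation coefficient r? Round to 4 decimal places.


r = sum((xi-xbar)(yi-ybar)) / sqrt(sum((xi-xbar)^2) * sum((yi-ybar)^2))
n = 5, xbar = 46/5 = 9.2, ybar = 45/5 = 9
Sxy = sum((xi-xbar)(yi-ybar)) = -89
Sxx = sum((xi-xbar)^2) = 126.8
Syy = sum((yi-ybar)^2) = 116
sqrt(Sxx*Syy) ≈ 121.279842
r = Sxy / sqrt(Sxx*Syy) = -89 / 121.279842 ≈ -0.733840

-0.7338


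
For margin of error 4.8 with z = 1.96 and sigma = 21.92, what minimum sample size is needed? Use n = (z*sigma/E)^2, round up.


z*sigma/E = 1.96 * 21.92 / 4.8 = 6713/750 ≈ 8.950667
(z*sigma/E)^2 ≈ 80.114434
round up: n = 81

81


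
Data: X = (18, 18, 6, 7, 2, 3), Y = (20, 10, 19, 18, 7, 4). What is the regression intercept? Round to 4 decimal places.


a = ybar - b*xbar, where b = sum((xi-xbar)(yi-ybar)) / sum((xi-xbar)^2)
n = 6, xbar = 54/6 = 9, ybar = 78/6 = 13
Sxy = sum((xi-xbar)(yi-ybar)) = 104
Sxx = sum((xi-xbar)^2) = 260
b = Sxy / Sxx = 0.4
a = 13 - 0.4 * 9 = 9.4

9.4000


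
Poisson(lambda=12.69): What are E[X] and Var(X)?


E[X] = Var(X) = lambda = 12.69

12.69, 12.69


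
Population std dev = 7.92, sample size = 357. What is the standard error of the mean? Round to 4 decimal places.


SE = sigma / sqrt(n)
sqrt(357) ≈ 18.894444
SE = 7.92 / 18.894444 ≈ 0.419171

0.4192


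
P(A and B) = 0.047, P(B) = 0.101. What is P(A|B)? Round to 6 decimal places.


P(A|B) = P(A and B) / P(B) = 0.047 / 0.101 = 47/101 ≈ 0.46534653

0.465347


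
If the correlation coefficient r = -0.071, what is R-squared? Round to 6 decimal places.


R^2 = r^2 = (-0.071)^2 = 0.005041

0.005041


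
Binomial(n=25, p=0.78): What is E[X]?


E[X] = n*p = 25 * 0.78 = 19.5

19.5


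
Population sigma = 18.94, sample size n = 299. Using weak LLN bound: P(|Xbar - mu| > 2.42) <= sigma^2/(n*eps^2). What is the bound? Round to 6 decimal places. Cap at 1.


bound = min(1, sigma^2/(n*eps^2))
sigma^2 = 18.94^2 = 358.7236
n*eps^2 = 299 * 2.42^2 = 299 * 5.8564 = 1751.0636
sigma^2/(n*eps^2) = 358.7236 / 1751.0636 ≈ 0.20486041

0.204860


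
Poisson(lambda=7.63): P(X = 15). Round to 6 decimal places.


P = e^(-lam) * lam^k / k!
e^(-7.63) ≈ 0.0004856609
lam^k = 7.63^15 ≈ 17292909526254.975378
k! = 15! = 1307674368000
P = 0.0004856609 * 17292909526254.975378 / 1307674368000 ≈ 0.006422

0.006422


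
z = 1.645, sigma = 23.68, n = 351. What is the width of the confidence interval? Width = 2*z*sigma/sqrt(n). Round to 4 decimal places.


width = 2*z*sigma/sqrt(n)
2*z*sigma = 2 * 1.645 * 23.68 = 77.9072
sqrt(351) ≈ 18.734994
width = 77.9072 / 18.734994 ≈ 4.158379

4.1584


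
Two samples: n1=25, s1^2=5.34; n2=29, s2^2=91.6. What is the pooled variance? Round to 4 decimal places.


sp^2 = ((n1-1)*s1^2 + (n2-1)*s2^2)/(n1+n2-2)
(n1-1)*s1^2 = 24 * 5.34 = 128.16
(n2-1)*s2^2 = 28 * 91.6 = 2564.8
numerator = 128.16 + 2564.8 = 2692.96
n1+n2-2 = 52
sp^2 = 2692.96 / 52 = 16831/325 ≈ 51.787692

51.7877


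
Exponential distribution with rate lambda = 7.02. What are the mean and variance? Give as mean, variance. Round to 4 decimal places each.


mean = 1/lam, var = 1/lam^2
mean = 1 / 7.02 = 50/351 ≈ 0.142450
lam^2 = 7.02^2 = 49.2804
var = 1 / 49.2804 ≈ 0.020292

0.1425, 0.0203


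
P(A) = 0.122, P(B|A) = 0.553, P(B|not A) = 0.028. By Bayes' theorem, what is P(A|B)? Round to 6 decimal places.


P(A|B) = P(B|A)*P(A) / P(B), P(B) = P(B|A)*P(A) + P(B|not A)*P(not A)
P(B|A)*P(A) = 0.553 * 0.122 = 0.067466
P(B|not A)*P(not A) = 0.028 * 0.878 = 0.024584
P(B) = 0.067466 + 0.024584 = 0.09205
P(A|B) = 0.067466 / 0.09205 = 4819/6575 ≈ 0.73292776

0.732928


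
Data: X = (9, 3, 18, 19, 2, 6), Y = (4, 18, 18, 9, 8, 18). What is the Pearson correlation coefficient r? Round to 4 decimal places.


r = sum((xi-xbar)(yi-ybar)) / sqrt(sum((xi-xbar)^2) * sum((yi-ybar)^2))
n = 6, xbar = 57/6 = 9.5, ybar = 75/6 = 12.5
Sxy = sum((xi-xbar)(yi-ybar)) = -3.5
Sxx = sum((xi-xbar)^2) = 273.5
Syy = sum((yi-ybar)^2) = 195.5
sqrt(Sxx*Syy) ≈ 231.234189
r = Sxy / sqrt(Sxx*Syy) = -3.5 / 231.234189 ≈ -0.015136

-0.0151


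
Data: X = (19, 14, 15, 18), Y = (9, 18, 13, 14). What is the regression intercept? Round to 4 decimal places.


a = ybar - b*xbar, where b = sum((xi-xbar)(yi-ybar)) / sum((xi-xbar)^2)
n = 4, xbar = 66/4 = 16.5, ybar = 54/4 = 13.5
Sxy = sum((xi-xbar)(yi-ybar)) = -21
Sxx = sum((xi-xbar)^2) = 17
b = Sxy / Sxx = -21/17 ≈ -1.235294
a = 13.5 - (-1.235294) * 16.5 = 576/17 ≈ 33.882353

33.8824


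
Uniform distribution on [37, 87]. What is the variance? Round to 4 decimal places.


Var = (b-a)^2 / 12
(b-a)^2 = (87 - 37)^2 = 2500
Var = 2500/12 ≈ 208.333333

208.3333


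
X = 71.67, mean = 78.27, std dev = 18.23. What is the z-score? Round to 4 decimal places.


z = (X - mu) / sigma
X - mu = 71.67 - 78.27 = -6.6
z = -6.6 / 18.23 = -660/1823 ≈ -0.362041

-0.3620


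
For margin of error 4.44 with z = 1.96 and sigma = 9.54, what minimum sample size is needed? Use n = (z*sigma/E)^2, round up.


z*sigma/E = 1.96 * 9.54 / 4.44 = 7791/1850 ≈ 4.211351
(z*sigma/E)^2 ≈ 17.735480
round up: n = 18

18


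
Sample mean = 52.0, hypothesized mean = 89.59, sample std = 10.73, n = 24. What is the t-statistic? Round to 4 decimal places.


t = (xbar - mu0) / (s/sqrt(n))
xbar - mu0 = 52.0 - 89.59 = -37.59
sqrt(24) ≈ 4.89897949
s/sqrt(n) = 10.73 / 4.89897949 ≈ 2.19025208
t = -37.59 / 2.19025208 ≈ -17.162408

-17.1624


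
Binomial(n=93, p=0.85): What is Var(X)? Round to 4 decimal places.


Var = n*p*(1-p) = 93 * 0.85 * 0.15 = 11.8575

11.8575


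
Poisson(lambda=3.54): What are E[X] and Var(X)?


E[X] = Var(X) = lambda = 3.54

3.54, 3.54


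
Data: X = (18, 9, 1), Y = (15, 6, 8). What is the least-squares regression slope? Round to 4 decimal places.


b = sum((xi-xbar)(yi-ybar)) / sum((xi-xbar)^2)
n = 3, xbar = 28/3 ≈ 9.333333, ybar = 29/3 ≈ 9.666667
Sxy = sum((xi-xbar)(yi-ybar)) = 184/3 ≈ 61.333333
Sxx = sum((xi-xbar)^2) = 434/3 ≈ 144.666667
b = Sxy / Sxx = 92/217 ≈ 0.423963

0.4240


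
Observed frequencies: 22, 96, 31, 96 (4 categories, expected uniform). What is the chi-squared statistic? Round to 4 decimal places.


chi2 = sum((O-E)^2/E), E = total/4
total = 245, E = 245/4 = 61.25
(22 - 61.25)^2 / 61.25 = 1540.5625 / 61.25 = 24649/980 ≈ 25.152041
(96 - 61.25)^2 / 61.25 = 1207.5625 / 61.25 = 19321/980 ≈ 19.715306
(31 - 61.25)^2 / 61.25 = 915.0625 / 61.25 = 14641/980 ≈ 14.939796
(96 - 61.25)^2 / 61.25 = 1207.5625 / 61.25 = 19321/980 ≈ 19.715306
chi2 = 19483/245 ≈ 79.522449

79.5224


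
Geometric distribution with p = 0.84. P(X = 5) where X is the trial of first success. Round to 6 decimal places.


P = (1-p)^(k-1) * p
(1-p)^(k-1) = 0.16^4 = 0.00065536
P = 0.00065536 * 0.84 = 0.0005505024

0.000551


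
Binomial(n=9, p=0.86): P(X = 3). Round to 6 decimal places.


P = C(n,k) * p^k * (1-p)^(n-k)
C(9,3) = 84
p^k = 0.86^3 = 0.636056
(1-p)^(n-k) = 0.14^6 = 0.000007529536
P = 84 * 0.636056 * 0.000007529536 ≈ 0.000402

0.000402


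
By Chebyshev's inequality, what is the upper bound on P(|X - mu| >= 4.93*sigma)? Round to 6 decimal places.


P <= 1/k^2
k^2 = 4.93^2 = 24.3049
1/k^2 = 1 / 24.3049 ≈ 0.04114397

0.041144


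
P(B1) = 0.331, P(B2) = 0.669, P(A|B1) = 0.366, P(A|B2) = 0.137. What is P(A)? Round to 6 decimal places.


P(A) = P(A|B1)*P(B1) + P(A|B2)*P(B2)
P(A|B1)*P(B1) = 0.366 * 0.331 = 0.121146
P(A|B2)*P(B2) = 0.137 * 0.669 = 0.091653
P(A) = 0.121146 + 0.091653 = 0.212799

0.212799


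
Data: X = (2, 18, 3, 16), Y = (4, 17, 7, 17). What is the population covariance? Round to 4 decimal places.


Cov = (1/n)*sum((xi-xbar)(yi-ybar))
n = 4, xbar = 39/4 = 9.75, ybar = 45/4 = 11.25
sum((xi-xbar)(yi-ybar)) = 168.25
Cov = 168.25 / 4 = 42.0625

42.0625


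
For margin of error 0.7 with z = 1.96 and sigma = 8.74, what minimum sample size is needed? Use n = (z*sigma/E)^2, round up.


z*sigma/E = 1.96 * 8.74 / 0.7 = 24.472
(z*sigma/E)^2 = 598.878784
round up: n = 599

599


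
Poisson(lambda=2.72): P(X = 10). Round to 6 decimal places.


P = e^(-lam) * lam^k / k!
e^(-2.72) ≈ 0.06587475
lam^k = 2.72^10 ≈ 22166.087351
k! = 10! = 3628800
P = 0.06587475 * 22166.087351 / 3628800 ≈ 0.000402

0.000402


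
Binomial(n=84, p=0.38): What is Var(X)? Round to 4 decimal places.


Var = n*p*(1-p) = 84 * 0.38 * 0.62 = 19.7904

19.7904


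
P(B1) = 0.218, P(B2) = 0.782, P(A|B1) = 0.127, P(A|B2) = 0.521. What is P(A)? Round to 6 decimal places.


P(A) = P(A|B1)*P(B1) + P(A|B2)*P(B2)
P(A|B1)*P(B1) = 0.127 * 0.218 = 0.027686
P(A|B2)*P(B2) = 0.521 * 0.782 = 0.407422
P(A) = 0.027686 + 0.407422 = 0.435108

0.435108


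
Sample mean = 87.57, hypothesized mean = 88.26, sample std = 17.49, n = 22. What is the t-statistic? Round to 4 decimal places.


t = (xbar - mu0) / (s/sqrt(n))
xbar - mu0 = 87.57 - 88.26 = -0.69
sqrt(22) ≈ 4.69041576
s/sqrt(n) = 17.49 / 4.69041576 ≈ 3.72888053
t = -0.69 / 3.72888053 ≈ -0.185042

-0.1850


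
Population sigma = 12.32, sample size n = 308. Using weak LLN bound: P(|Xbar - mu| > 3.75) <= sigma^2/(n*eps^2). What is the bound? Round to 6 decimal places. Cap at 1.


bound = min(1, sigma^2/(n*eps^2))
sigma^2 = 12.32^2 = 151.7824
n*eps^2 = 308 * 3.75^2 = 308 * 14.0625 = 4331.25
sigma^2/(n*eps^2) = 151.7824 / 4331.25 ≈ 0.03504356

0.035044


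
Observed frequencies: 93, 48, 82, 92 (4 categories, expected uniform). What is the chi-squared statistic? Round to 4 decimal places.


chi2 = sum((O-E)^2/E), E = total/4
total = 315, E = 315/4 = 78.75
(93 - 78.75)^2 / 78.75 = 203.0625 / 78.75 = 361/140 ≈ 2.578571
(48 - 78.75)^2 / 78.75 = 945.5625 / 78.75 = 1681/140 ≈ 12.007143
(82 - 78.75)^2 / 78.75 = 10.5625 / 78.75 = 169/1260 ≈ 0.134127
(92 - 78.75)^2 / 78.75 = 175.5625 / 78.75 = 2809/1260 ≈ 2.229365
chi2 = 5339/315 ≈ 16.949206

16.9492


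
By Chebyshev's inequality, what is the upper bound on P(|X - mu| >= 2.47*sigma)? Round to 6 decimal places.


P <= 1/k^2
k^2 = 2.47^2 = 6.1009
1/k^2 = 1 / 6.1009 ≈ 0.16391024

0.163910


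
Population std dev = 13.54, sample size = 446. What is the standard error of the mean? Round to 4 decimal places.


SE = sigma / sqrt(n)
sqrt(446) ≈ 21.118712
SE = 13.54 / 21.118712 ≈ 0.641138

0.6411


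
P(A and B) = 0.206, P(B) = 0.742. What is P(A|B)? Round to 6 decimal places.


P(A|B) = P(A and B) / P(B) = 0.206 / 0.742 = 103/371 ≈ 0.27762803

0.277628


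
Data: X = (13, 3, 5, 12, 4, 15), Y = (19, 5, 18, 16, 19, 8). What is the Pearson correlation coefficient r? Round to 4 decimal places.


r = sum((xi-xbar)(yi-ybar)) / sqrt(sum((xi-xbar)^2) * sum((yi-ybar)^2))
n = 6, xbar = 52/6 = 26/3 ≈ 8.666667, ybar = 85/6 ≈ 14.166667
Sxy = sum((xi-xbar)(yi-ybar)) = 10/3 ≈ 3.333333
Sxx = sum((xi-xbar)^2) = 412/3 ≈ 137.333333
Syy = sum((yi-ybar)^2) = 1121/6 ≈ 186.833333
sqrt(Sxx*Syy) ≈ 160.182535
r = Sxy / sqrt(Sxx*Syy) = 3.333333 / 160.182535 ≈ 0.020810

0.0208


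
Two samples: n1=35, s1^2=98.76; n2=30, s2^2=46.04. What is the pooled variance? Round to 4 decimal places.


sp^2 = ((n1-1)*s1^2 + (n2-1)*s2^2)/(n1+n2-2)
(n1-1)*s1^2 = 34 * 98.76 = 3357.84
(n2-1)*s2^2 = 29 * 46.04 = 1335.16
numerator = 3357.84 + 1335.16 = 4693
n1+n2-2 = 63
sp^2 = 4693 / 63 = 4693/63 ≈ 74.492063

74.4921


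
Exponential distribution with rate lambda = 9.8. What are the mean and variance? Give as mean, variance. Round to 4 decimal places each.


mean = 1/lam, var = 1/lam^2
mean = 1 / 9.8 = 5/49 ≈ 0.102041
lam^2 = 9.8^2 = 96.04
var = 1 / 96.04 = 25/2401 ≈ 0.010412

0.1020, 0.0104


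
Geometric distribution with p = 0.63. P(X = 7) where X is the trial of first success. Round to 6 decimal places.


P = (1-p)^(k-1) * p
(1-p)^(k-1) = 0.37^6 ≈ 0.002565726
P = 0.002565726 * 0.63 ≈ 0.001616408

0.001616


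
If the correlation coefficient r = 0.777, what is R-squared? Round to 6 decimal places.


R^2 = r^2 = (0.777)^2 = 0.603729

0.603729


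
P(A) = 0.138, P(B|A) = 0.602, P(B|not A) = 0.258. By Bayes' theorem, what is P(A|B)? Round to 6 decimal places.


P(A|B) = P(B|A)*P(A) / P(B), P(B) = P(B|A)*P(A) + P(B|not A)*P(not A)
P(B|A)*P(A) = 0.602 * 0.138 = 0.083076
P(B|not A)*P(not A) = 0.258 * 0.862 = 0.222396
P(B) = 0.083076 + 0.222396 = 0.305472
P(A|B) = 0.083076 / 0.305472 = 161/592 ≈ 0.27195946

0.271959


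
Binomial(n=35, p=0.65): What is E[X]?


E[X] = n*p = 35 * 0.65 = 22.75

22.75


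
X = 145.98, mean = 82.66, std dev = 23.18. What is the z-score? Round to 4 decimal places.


z = (X - mu) / sigma
X - mu = 145.98 - 82.66 = 63.32
z = 63.32 / 23.18 = 3166/1159 ≈ 2.731665

2.7317


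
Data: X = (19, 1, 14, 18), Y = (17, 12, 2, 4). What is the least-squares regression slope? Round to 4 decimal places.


b = sum((xi-xbar)(yi-ybar)) / sum((xi-xbar)^2)
n = 4, xbar = 52/4 = 13, ybar = 35/4 = 8.75
Sxy = sum((xi-xbar)(yi-ybar)) = -20
Sxx = sum((xi-xbar)^2) = 206
b = Sxy / Sxx = -10/103 ≈ -0.097087

-0.0971


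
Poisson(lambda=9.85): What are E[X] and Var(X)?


E[X] = Var(X) = lambda = 9.85

9.85, 9.85


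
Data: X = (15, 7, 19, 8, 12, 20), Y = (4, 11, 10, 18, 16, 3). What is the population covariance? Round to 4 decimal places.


Cov = (1/n)*sum((xi-xbar)(yi-ybar))
n = 6, xbar = 81/6 = 13.5, ybar = 62/6 = 31/3 ≈ 10.333333
sum((xi-xbar)(yi-ybar)) = -114
Cov = -114 / 6 = -19

-19.0000


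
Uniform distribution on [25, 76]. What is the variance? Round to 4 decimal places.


Var = (b-a)^2 / 12
(b-a)^2 = (76 - 25)^2 = 2601
Var = 2601/12 = 216.75

216.7500


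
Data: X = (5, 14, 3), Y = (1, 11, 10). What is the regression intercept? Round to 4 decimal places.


a = ybar - b*xbar, where b = sum((xi-xbar)(yi-ybar)) / sum((xi-xbar)^2)
n = 3, xbar = 22/3 ≈ 7.333333, ybar = 22/3 ≈ 7.333333
Sxy = sum((xi-xbar)(yi-ybar)) = 83/3 ≈ 27.666667
Sxx = sum((xi-xbar)^2) = 206/3 ≈ 68.666667
b = Sxy / Sxx = 83/206 ≈ 0.402913
a = 7.333333 - 0.402913 * 7.333333 = 451/103 ≈ 4.378641

4.3786


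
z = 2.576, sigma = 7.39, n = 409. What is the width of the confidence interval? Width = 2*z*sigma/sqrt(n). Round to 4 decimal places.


width = 2*z*sigma/sqrt(n)
2*z*sigma = 2 * 2.576 * 7.39 = 38.07328
sqrt(409) ≈ 20.223748
width = 38.07328 / 20.223748 ≈ 1.882603

1.8826


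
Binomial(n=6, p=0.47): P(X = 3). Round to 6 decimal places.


P = C(n,k) * p^k * (1-p)^(n-k)
C(6,3) = 20
p^k = 0.47^3 = 0.103823
(1-p)^(n-k) = 0.53^3 = 0.148877
P = 20 * 0.103823 * 0.148877 ≈ 0.309137

0.309137


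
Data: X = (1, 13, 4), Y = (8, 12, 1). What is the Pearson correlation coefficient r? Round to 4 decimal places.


r = sum((xi-xbar)(yi-ybar)) / sqrt(sum((xi-xbar)^2) * sum((yi-ybar)^2))
n = 3, xbar = 18/3 = 6, ybar = 21/3 = 7
Sxy = sum((xi-xbar)(yi-ybar)) = 42
Sxx = sum((xi-xbar)^2) = 78
Syy = sum((yi-ybar)^2) = 62
sqrt(Sxx*Syy) ≈ 69.541355
r = Sxy / sqrt(Sxx*Syy) = 42 / 69.541355 ≈ 0.603957

0.6040


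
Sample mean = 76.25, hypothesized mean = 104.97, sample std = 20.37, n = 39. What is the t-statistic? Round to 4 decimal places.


t = (xbar - mu0) / (s/sqrt(n))
xbar - mu0 = 76.25 - 104.97 = -28.72
sqrt(39) ≈ 6.24499800
s/sqrt(n) = 20.37 / 6.24499800 ≈ 3.26181049
t = -28.72 / 3.26181049 ≈ -8.804926

-8.8049


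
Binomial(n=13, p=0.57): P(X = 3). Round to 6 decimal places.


P = C(n,k) * p^k * (1-p)^(n-k)
C(13,3) = 286
p^k = 0.57^3 = 0.185193
(1-p)^(n-k) = 0.43^10 ≈ 0.0002161148
P = 286 * 0.185193 * 0.0002161148 ≈ 0.011447

0.011447


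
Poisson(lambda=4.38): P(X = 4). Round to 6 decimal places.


P = e^(-lam) * lam^k / k!
e^(-4.38) ≈ 0.01252536
lam^k = 4.38^4 ≈ 368.041203
k! = 4! = 24
P = 0.01252536 * 368.041203 / 24 ≈ 0.192077

0.192077


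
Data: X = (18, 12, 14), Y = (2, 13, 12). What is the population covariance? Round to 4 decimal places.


Cov = (1/n)*sum((xi-xbar)(yi-ybar))
n = 3, xbar = 44/3 ≈ 14.666667, ybar = 27/3 = 9
sum((xi-xbar)(yi-ybar)) = -36
Cov = -36 / 3 = -12

-12.0000


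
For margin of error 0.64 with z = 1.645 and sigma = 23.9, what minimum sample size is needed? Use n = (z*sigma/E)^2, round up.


z*sigma/E = 1.645 * 23.9 / 0.64 = 78631/1280 ≈ 61.430469
(z*sigma/E)^2 ≈ 3773.702491
round up: n = 3774

3774


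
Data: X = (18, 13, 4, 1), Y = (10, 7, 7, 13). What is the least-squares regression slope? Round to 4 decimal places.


b = sum((xi-xbar)(yi-ybar)) / sum((xi-xbar)^2)
n = 4, xbar = 36/4 = 9, ybar = 37/4 = 9.25
Sxy = sum((xi-xbar)(yi-ybar)) = -21
Sxx = sum((xi-xbar)^2) = 186
b = Sxy / Sxx = -7/62 ≈ -0.112903

-0.1129


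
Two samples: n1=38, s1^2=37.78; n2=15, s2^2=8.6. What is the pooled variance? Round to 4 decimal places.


sp^2 = ((n1-1)*s1^2 + (n2-1)*s2^2)/(n1+n2-2)
(n1-1)*s1^2 = 37 * 37.78 = 1397.86
(n2-1)*s2^2 = 14 * 8.6 = 120.4
numerator = 1397.86 + 120.4 = 1518.26
n1+n2-2 = 51
sp^2 = 1518.26 / 51 = 75913/2550 ≈ 29.769804

29.7698


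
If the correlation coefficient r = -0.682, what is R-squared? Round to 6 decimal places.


R^2 = r^2 = (-0.682)^2 = 0.465124

0.465124


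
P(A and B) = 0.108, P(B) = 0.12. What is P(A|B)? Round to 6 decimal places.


P(A|B) = P(A and B) / P(B) = 0.108 / 0.12 = 0.9

0.900000


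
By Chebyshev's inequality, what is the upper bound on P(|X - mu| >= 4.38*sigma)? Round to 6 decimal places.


P <= 1/k^2
k^2 = 4.38^2 = 19.1844
1/k^2 = 1 / 19.1844 ≈ 0.05212569

0.052126


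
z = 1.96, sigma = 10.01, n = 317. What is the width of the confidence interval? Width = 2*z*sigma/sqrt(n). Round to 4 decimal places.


width = 2*z*sigma/sqrt(n)
2*z*sigma = 2 * 1.96 * 10.01 = 39.2392
sqrt(317) ≈ 17.804494
width = 39.2392 / 17.804494 ≈ 2.203893

2.2039


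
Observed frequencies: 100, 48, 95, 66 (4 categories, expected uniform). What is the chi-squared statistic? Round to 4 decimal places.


chi2 = sum((O-E)^2/E), E = total/4
total = 309, E = 309/4 = 77.25
(100 - 77.25)^2 / 77.25 = 517.5625 / 77.25 = 8281/1236 ≈ 6.699838
(48 - 77.25)^2 / 77.25 = 855.5625 / 77.25 = 4563/412 ≈ 11.075243
(95 - 77.25)^2 / 77.25 = 315.0625 / 77.25 = 5041/1236 ≈ 4.078479
(66 - 77.25)^2 / 77.25 = 126.5625 / 77.25 = 675/412 ≈ 1.638350
chi2 = 7259/309 ≈ 23.491909

23.4919


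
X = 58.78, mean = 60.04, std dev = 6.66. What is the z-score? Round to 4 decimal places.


z = (X - mu) / sigma
X - mu = 58.78 - 60.04 = -1.26
z = -1.26 / 6.66 = -7/37 ≈ -0.189189

-0.1892


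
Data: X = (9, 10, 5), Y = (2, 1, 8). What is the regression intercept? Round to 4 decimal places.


a = ybar - b*xbar, where b = sum((xi-xbar)(yi-ybar)) / sum((xi-xbar)^2)
n = 3, xbar = 24/3 = 8, ybar = 11/3 ≈ 3.666667
Sxy = sum((xi-xbar)(yi-ybar)) = -20
Sxx = sum((xi-xbar)^2) = 14
b = Sxy / Sxx = -10/7 ≈ -1.428571
a = 3.666667 - (-1.428571) * 8 = 317/21 ≈ 15.095238

15.0952


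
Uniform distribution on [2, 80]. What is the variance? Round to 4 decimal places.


Var = (b-a)^2 / 12
(b-a)^2 = (80 - 2)^2 = 6084
Var = 6084/12 = 507

507.0000


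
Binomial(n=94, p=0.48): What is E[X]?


E[X] = n*p = 94 * 0.48 = 45.12

45.12


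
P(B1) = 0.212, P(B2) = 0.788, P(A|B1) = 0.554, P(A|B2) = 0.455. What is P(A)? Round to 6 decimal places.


P(A) = P(A|B1)*P(B1) + P(A|B2)*P(B2)
P(A|B1)*P(B1) = 0.554 * 0.212 = 0.117448
P(A|B2)*P(B2) = 0.455 * 0.788 = 0.35854
P(A) = 0.117448 + 0.35854 = 0.475988

0.475988


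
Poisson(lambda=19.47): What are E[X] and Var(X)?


E[X] = Var(X) = lambda = 19.47

19.47, 19.47


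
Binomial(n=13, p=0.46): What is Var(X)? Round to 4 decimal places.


Var = n*p*(1-p) = 13 * 0.46 * 0.54 = 3.2292

3.2292


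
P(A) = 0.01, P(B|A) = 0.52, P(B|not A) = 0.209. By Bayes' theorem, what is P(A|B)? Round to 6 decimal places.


P(A|B) = P(B|A)*P(A) / P(B), P(B) = P(B|A)*P(A) + P(B|not A)*P(not A)
P(B|A)*P(A) = 0.52 * 0.01 = 0.0052
P(B|not A)*P(not A) = 0.209 * 0.99 = 0.20691
P(B) = 0.0052 + 0.20691 = 0.21211
P(A|B) = 0.0052 / 0.21211 ≈ 0.02451558

0.024516


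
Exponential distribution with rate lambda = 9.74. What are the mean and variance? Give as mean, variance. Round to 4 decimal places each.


mean = 1/lam, var = 1/lam^2
mean = 1 / 9.74 = 50/487 ≈ 0.102669
lam^2 = 9.74^2 = 94.8676
var = 1 / 94.8676 ≈ 0.010541

0.1027, 0.0105


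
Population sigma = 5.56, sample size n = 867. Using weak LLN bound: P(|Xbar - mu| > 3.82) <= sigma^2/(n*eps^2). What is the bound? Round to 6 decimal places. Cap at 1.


bound = min(1, sigma^2/(n*eps^2))
sigma^2 = 5.56^2 = 30.9136
n*eps^2 = 867 * 3.82^2 = 867 * 14.5924 = 12651.6108
sigma^2/(n*eps^2) = 30.9136 / 12651.6108 ≈ 0.00244345

0.002443


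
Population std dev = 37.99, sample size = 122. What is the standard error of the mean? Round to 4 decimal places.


SE = sigma / sqrt(n)
sqrt(122) ≈ 11.045361
SE = 37.99 / 11.045361 ≈ 3.439453

3.4395


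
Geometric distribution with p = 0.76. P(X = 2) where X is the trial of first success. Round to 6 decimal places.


P = (1-p)^(k-1) * p
(1-p)^(k-1) = 0.24^1 = 0.24
P = 0.24 * 0.76 = 0.1824

0.182400


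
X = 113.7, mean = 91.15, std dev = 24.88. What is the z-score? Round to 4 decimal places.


z = (X - mu) / sigma
X - mu = 113.7 - 91.15 = 22.55
z = 22.55 / 24.88 = 2255/2488 ≈ 0.906350

0.9064


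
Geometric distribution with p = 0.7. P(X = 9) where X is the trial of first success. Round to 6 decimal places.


P = (1-p)^(k-1) * p
(1-p)^(k-1) = 0.3^8 = 0.00006561
P = 0.00006561 * 0.7 = 0.000045927

0.000046


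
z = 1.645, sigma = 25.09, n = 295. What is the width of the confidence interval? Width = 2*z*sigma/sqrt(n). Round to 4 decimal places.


width = 2*z*sigma/sqrt(n)
2*z*sigma = 2 * 1.645 * 25.09 = 82.5461
sqrt(295) ≈ 17.175564
width = 82.5461 / 17.175564 ≈ 4.806020

4.8060


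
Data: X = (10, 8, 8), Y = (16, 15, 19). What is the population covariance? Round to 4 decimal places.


Cov = (1/n)*sum((xi-xbar)(yi-ybar))
n = 3, xbar = 26/3 ≈ 8.666667, ybar = 50/3 ≈ 16.666667
sum((xi-xbar)(yi-ybar)) = -4/3 ≈ -1.333333
Cov = -1.333333 / 3 = -4/9 ≈ -0.444444

-0.4444


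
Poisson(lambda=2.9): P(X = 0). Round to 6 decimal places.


P = e^(-lam) * lam^k / k!
e^(-2.9) ≈ 0.05502322
lam^k = 2.9^0 = 1
k! = 0! = 1
P = 0.05502322 * 1 / 1 ≈ 0.055023

0.055023


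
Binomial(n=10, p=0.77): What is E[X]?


E[X] = n*p = 10 * 0.77 = 7.7

7.7


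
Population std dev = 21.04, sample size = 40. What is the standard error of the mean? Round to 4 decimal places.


SE = sigma / sqrt(n)
sqrt(40) ≈ 6.324555
SE = 21.04 / 6.324555 ≈ 3.326716

3.3267


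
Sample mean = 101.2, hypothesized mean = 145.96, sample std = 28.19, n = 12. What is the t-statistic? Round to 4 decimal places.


t = (xbar - mu0) / (s/sqrt(n))
xbar - mu0 = 101.2 - 145.96 = -44.76
sqrt(12) ≈ 3.46410162
s/sqrt(n) = 28.19 / 3.46410162 ≈ 8.13775204
t = -44.76 / 8.13775204 ≈ -5.500290

-5.5003


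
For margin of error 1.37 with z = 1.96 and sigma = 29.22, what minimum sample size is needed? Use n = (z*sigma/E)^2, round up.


z*sigma/E = 1.96 * 29.22 / 1.37 = 143178/3425 ≈ 41.803796
(z*sigma/E)^2 ≈ 1747.557328
round up: n = 1748

1748


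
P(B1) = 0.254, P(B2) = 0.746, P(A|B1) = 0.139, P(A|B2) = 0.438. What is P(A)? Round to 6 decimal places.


P(A) = P(A|B1)*P(B1) + P(A|B2)*P(B2)
P(A|B1)*P(B1) = 0.139 * 0.254 = 0.035306
P(A|B2)*P(B2) = 0.438 * 0.746 = 0.326748
P(A) = 0.035306 + 0.326748 = 0.362054

0.362054


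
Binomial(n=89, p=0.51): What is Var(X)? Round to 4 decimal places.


Var = n*p*(1-p) = 89 * 0.51 * 0.49 = 22.2411

22.2411


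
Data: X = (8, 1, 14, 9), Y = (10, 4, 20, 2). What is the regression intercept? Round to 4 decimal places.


a = ybar - b*xbar, where b = sum((xi-xbar)(yi-ybar)) / sum((xi-xbar)^2)
n = 4, xbar = 32/4 = 8, ybar = 36/4 = 9
Sxy = sum((xi-xbar)(yi-ybar)) = 94
Sxx = sum((xi-xbar)^2) = 86
b = Sxy / Sxx = 47/43 ≈ 1.093023
a = 9 - 1.093023 * 8 = 11/43 ≈ 0.255814

0.2558


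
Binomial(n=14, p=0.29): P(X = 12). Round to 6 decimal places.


P = C(n,k) * p^k * (1-p)^(n-k)
C(14,12) = 91
p^k = 0.29^12 ≈ 0.0000003538148
(1-p)^(n-k) = 0.71^2 = 0.5041
P = 91 * 0.0000003538148 * 0.5041 ≈ 0.000016

0.000016


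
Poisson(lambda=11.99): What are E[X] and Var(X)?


E[X] = Var(X) = lambda = 11.99

11.99, 11.99


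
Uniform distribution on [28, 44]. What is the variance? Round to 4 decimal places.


Var = (b-a)^2 / 12
(b-a)^2 = (44 - 28)^2 = 256
Var = 256/12 ≈ 21.333333

21.3333


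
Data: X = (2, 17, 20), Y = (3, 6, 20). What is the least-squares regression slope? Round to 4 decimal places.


b = sum((xi-xbar)(yi-ybar)) / sum((xi-xbar)^2)
n = 3, xbar = 39/3 = 13, ybar = 29/3 ≈ 9.666667
Sxy = sum((xi-xbar)(yi-ybar)) = 131
Sxx = sum((xi-xbar)^2) = 186
b = Sxy / Sxx = 131/186 ≈ 0.704301

0.7043


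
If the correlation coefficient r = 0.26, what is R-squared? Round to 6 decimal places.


R^2 = r^2 = (0.26)^2 = 0.0676

0.067600


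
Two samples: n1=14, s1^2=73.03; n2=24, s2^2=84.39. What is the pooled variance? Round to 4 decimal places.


sp^2 = ((n1-1)*s1^2 + (n2-1)*s2^2)/(n1+n2-2)
(n1-1)*s1^2 = 13 * 73.03 = 949.39
(n2-1)*s2^2 = 23 * 84.39 = 1940.97
numerator = 949.39 + 1940.97 = 2890.36
n1+n2-2 = 36
sp^2 = 2890.36 / 36 = 72259/900 ≈ 80.287778

80.2878


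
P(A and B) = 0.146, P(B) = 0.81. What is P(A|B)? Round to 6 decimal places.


P(A|B) = P(A and B) / P(B) = 0.146 / 0.81 = 73/405 ≈ 0.18024691

0.180247


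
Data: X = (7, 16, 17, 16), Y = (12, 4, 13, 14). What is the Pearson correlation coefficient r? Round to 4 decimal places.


r = sum((xi-xbar)(yi-ybar)) / sqrt(sum((xi-xbar)^2) * sum((yi-ybar)^2))
n = 4, xbar = 56/4 = 14, ybar = 43/4 = 10.75
Sxy = sum((xi-xbar)(yi-ybar)) = -9
Sxx = sum((xi-xbar)^2) = 66
Syy = sum((yi-ybar)^2) = 62.75
sqrt(Sxx*Syy) ≈ 64.354487
r = Sxy / sqrt(Sxx*Syy) = -9 / 64.354487 ≈ -0.139850

-0.1399


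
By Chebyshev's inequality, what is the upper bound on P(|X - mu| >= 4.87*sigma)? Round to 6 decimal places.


P <= 1/k^2
k^2 = 4.87^2 = 23.7169
1/k^2 = 1 / 23.7169 ≈ 0.04216403

0.042164


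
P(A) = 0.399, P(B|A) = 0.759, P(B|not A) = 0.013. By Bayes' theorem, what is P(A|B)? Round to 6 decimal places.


P(A|B) = P(B|A)*P(A) / P(B), P(B) = P(B|A)*P(A) + P(B|not A)*P(not A)
P(B|A)*P(A) = 0.759 * 0.399 = 0.302841
P(B|not A)*P(not A) = 0.013 * 0.601 = 0.007813
P(B) = 0.302841 + 0.007813 = 0.310654
P(A|B) = 0.302841 / 0.310654 ≈ 0.97484983

0.974850


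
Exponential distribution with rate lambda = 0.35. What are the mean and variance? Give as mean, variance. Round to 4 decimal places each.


mean = 1/lam, var = 1/lam^2
mean = 1 / 0.35 = 20/7 ≈ 2.857143
lam^2 = 0.35^2 = 0.1225
var = 1 / 0.1225 = 400/49 ≈ 8.163265

2.8571, 8.1633


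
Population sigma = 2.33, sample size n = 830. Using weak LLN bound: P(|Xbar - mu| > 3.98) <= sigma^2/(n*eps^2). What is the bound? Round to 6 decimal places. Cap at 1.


bound = min(1, sigma^2/(n*eps^2))
sigma^2 = 2.33^2 = 5.4289
n*eps^2 = 830 * 3.98^2 = 830 * 15.8404 = 13147.532
sigma^2/(n*eps^2) = 5.4289 / 13147.532 ≈ 0.00041292

0.000413


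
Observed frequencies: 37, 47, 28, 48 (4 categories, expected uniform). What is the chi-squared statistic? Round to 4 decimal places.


chi2 = sum((O-E)^2/E), E = total/4
total = 160, E = 160/4 = 40
(37 - 40)^2 / 40 = 9 / 40 = 0.225
(47 - 40)^2 / 40 = 49 / 40 = 1.225
(28 - 40)^2 / 40 = 144 / 40 = 3.6
(48 - 40)^2 / 40 = 64 / 40 = 1.6
chi2 = 6.65

6.6500
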